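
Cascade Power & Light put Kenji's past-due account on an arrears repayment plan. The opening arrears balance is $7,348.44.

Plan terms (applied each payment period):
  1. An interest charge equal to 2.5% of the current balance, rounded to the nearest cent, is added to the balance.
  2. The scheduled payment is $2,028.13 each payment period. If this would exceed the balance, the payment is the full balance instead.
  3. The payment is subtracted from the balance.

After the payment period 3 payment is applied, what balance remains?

Payment period 1: $7,348.44 +$183.71 interest = $7,532.15; pay $2,028.13 → $5,504.02
Payment period 2: $5,504.02 +$137.60 interest = $5,641.62; pay $2,028.13 → $3,613.49
Payment period 3: $3,613.49 +$90.34 interest = $3,703.83; pay $2,028.13 → $1,675.70

$1,675.70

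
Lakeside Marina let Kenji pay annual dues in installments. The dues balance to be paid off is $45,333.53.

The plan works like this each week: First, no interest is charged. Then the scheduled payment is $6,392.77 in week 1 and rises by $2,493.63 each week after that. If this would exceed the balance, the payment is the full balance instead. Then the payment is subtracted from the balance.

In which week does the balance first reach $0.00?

Week 1: opening $45,333.53; payment $6,392.77; balance $38,940.76
Week 2: opening $38,940.76; payment $8,886.40; balance $30,054.36
Week 3: opening $30,054.36; payment $11,380.03; balance $18,674.33
Week 4: opening $18,674.33; payment $13,873.66; balance $4,800.67
Week 5: opening $4,800.67; payment $4,800.67; balance $0.00
Balance reaches $0.00 in week 5.

5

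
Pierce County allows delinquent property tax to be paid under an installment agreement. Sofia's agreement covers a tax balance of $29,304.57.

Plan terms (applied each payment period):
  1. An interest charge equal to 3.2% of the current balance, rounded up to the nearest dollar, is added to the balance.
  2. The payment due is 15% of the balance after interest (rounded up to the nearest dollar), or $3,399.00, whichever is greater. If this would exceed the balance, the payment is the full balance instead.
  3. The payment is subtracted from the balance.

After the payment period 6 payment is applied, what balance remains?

# | Opening | Interest | Payment | End bal
1 | $29,304.57 | $938.00 | $4,537.00 | $25,705.57
2 | $25,705.57 | $823.00 | $3,980.00 | $22,548.57
3 | $22,548.57 | $722.00 | $3,491.00 | $19,779.57
4 | $19,779.57 | $633.00 | $3,399.00 | $17,013.57
5 | $17,013.57 | $545.00 | $3,399.00 | $14,159.57
6 | $14,159.57 | $454.00 | $3,399.00 | $11,214.57

$11,214.57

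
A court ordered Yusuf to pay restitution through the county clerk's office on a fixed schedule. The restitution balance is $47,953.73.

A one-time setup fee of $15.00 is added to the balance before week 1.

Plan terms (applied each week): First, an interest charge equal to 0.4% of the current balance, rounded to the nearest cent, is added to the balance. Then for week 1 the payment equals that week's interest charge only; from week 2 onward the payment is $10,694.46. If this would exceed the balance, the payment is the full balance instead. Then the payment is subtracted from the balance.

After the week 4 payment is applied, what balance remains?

Week 1: opening $47,968.73; interest $191.87 → $48,160.60; payment $191.87; balance $47,968.73
Week 2: opening $47,968.73; interest $191.87 → $48,160.60; payment $10,694.46; balance $37,466.14
Week 3: opening $37,466.14; interest $149.86 → $37,616.00; payment $10,694.46; balance $26,921.54
Week 4: opening $26,921.54; interest $107.69 → $27,029.23; payment $10,694.46; balance $16,334.77

$16,334.77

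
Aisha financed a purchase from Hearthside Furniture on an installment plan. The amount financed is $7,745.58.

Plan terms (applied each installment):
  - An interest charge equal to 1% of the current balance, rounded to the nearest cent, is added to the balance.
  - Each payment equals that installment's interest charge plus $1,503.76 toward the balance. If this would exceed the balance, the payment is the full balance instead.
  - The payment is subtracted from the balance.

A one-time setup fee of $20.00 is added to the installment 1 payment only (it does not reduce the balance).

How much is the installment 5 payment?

$1,521.07

Installment 1: opening $7,745.58; interest $77.46 → $7,823.04; payment $1,581.22 (+ $20.00 fee); balance $6,241.82
Installment 2: opening $6,241.82; interest $62.42 → $6,304.24; payment $1,566.18; balance $4,738.06
Installment 3: opening $4,738.06; interest $47.38 → $4,785.44; payment $1,551.14; balance $3,234.30
Installment 4: opening $3,234.30; interest $32.34 → $3,266.64; payment $1,536.10; balance $1,730.54
Installment 5: opening $1,730.54; interest $17.31 → $1,747.85; payment $1,521.07; balance $226.78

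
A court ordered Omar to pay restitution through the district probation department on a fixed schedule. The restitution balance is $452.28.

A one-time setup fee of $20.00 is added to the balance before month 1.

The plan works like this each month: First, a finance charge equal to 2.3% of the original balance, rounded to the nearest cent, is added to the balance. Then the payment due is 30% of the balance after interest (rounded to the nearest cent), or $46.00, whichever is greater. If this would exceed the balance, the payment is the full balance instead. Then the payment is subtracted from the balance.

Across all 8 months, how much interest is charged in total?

Month 1: $472.28 +$10.40 interest = $482.68; pay $144.80 → $337.88
Month 2: $337.88 +$10.40 interest = $348.28; pay $104.48 → $243.80
Month 3: $243.80 +$10.40 interest = $254.20; pay $76.26 → $177.94
Month 4: $177.94 +$10.40 interest = $188.34; pay $56.50 → $131.84
Month 5: $131.84 +$10.40 interest = $142.24; pay $46.00 → $96.24
Month 6: $96.24 +$10.40 interest = $106.64; pay $46.00 → $60.64
Month 7: $60.64 +$10.40 interest = $71.04; pay $46.00 → $25.04
Month 8: $25.04 +$10.40 interest = $35.44; pay $35.44 → $0.00
Total interest: $10.40 + $10.40 + $10.40 + $10.40 + $10.40 + $10.40 + $10.40 + $10.40 = $83.20

$83.20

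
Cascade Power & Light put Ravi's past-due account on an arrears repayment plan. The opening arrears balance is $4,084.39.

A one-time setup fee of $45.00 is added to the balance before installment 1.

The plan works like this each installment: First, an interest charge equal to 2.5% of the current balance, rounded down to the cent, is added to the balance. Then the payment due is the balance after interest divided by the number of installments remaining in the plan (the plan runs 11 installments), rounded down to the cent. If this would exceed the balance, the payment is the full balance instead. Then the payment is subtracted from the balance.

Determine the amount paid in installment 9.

$468.82

# | Opening | Interest | Payment | End bal
1 | $4,129.39 | $103.23 | $384.78 | $3,847.84
2 | $3,847.84 | $96.19 | $394.40 | $3,549.63
3 | $3,549.63 | $88.74 | $404.26 | $3,234.11
4 | $3,234.11 | $80.85 | $414.37 | $2,900.59
5 | $2,900.59 | $72.51 | $424.72 | $2,548.38
6 | $2,548.38 | $63.70 | $435.34 | $2,176.74
7 | $2,176.74 | $54.41 | $446.23 | $1,784.92
8 | $1,784.92 | $44.62 | $457.38 | $1,372.16
9 | $1,372.16 | $34.30 | $468.82 | $937.64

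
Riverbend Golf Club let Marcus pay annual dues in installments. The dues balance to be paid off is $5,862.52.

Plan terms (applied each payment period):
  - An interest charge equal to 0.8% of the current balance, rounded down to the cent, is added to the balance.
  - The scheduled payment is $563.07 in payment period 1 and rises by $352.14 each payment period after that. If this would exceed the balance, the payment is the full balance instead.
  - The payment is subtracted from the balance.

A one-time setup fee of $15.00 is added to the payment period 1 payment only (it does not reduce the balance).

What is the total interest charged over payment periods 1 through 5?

Payment period 1: opening $5,862.52; interest $46.90 → $5,909.42; payment $563.07 (+ $15.00 fee); balance $5,346.35
Payment period 2: opening $5,346.35; interest $42.77 → $5,389.12; payment $915.21; balance $4,473.91
Payment period 3: opening $4,473.91; interest $35.79 → $4,509.70; payment $1,267.35; balance $3,242.35
Payment period 4: opening $3,242.35; interest $25.93 → $3,268.28; payment $1,619.49; balance $1,648.79
Payment period 5: opening $1,648.79; interest $13.19 → $1,661.98; payment $1,661.98; balance $0.00
Total interest: $46.90 + $42.77 + $35.79 + $25.93 + $13.19 = $164.58

$164.58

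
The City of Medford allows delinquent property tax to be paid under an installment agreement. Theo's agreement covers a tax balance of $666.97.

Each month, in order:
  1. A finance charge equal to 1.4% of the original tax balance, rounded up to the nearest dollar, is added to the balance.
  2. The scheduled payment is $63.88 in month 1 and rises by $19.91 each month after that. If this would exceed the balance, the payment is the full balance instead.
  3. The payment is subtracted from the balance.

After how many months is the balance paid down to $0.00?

7

Month 1: opening $666.97; interest $10.00 → $676.97; payment $63.88; balance $613.09
Month 2: opening $613.09; interest $10.00 → $623.09; payment $83.79; balance $539.30
Month 3: opening $539.30; interest $10.00 → $549.30; payment $103.70; balance $445.60
Month 4: opening $445.60; interest $10.00 → $455.60; payment $123.61; balance $331.99
Month 5: opening $331.99; interest $10.00 → $341.99; payment $143.52; balance $198.47
Month 6: opening $198.47; interest $10.00 → $208.47; payment $163.43; balance $45.04
Month 7: opening $45.04; interest $10.00 → $55.04; payment $55.04; balance $0.00
Balance reaches $0.00 in month 7.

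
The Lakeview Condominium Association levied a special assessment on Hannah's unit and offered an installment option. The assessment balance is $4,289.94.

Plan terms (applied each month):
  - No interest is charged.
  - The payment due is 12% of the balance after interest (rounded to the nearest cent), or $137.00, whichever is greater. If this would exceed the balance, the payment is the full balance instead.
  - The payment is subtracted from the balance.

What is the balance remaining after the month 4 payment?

Month 1: $4,289.94 − $514.79 → $3,775.15
Month 2: $3,775.15 − $453.02 → $3,322.13
Month 3: $3,322.13 − $398.66 → $2,923.47
Month 4: $2,923.47 − $350.82 → $2,572.65

$2,572.65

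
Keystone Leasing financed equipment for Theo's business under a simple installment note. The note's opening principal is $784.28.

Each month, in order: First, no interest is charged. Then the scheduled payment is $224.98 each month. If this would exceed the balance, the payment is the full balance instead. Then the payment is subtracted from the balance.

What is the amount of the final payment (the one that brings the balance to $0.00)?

$109.34

Month 1: $784.28 − $224.98 → $559.30
Month 2: $559.30 − $224.98 → $334.32
Month 3: $334.32 − $224.98 → $109.34
Month 4: $109.34 − $109.34 → $0.00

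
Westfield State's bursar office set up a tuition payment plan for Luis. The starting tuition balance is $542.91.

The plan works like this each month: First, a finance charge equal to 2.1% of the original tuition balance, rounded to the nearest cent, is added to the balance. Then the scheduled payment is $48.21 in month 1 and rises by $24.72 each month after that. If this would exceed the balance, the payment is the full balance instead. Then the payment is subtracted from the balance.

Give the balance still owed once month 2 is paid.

Month 1: opening $542.91; interest $11.40 → $554.31; payment $48.21; balance $506.10
Month 2: opening $506.10; interest $11.40 → $517.50; payment $72.93; balance $444.57

$444.57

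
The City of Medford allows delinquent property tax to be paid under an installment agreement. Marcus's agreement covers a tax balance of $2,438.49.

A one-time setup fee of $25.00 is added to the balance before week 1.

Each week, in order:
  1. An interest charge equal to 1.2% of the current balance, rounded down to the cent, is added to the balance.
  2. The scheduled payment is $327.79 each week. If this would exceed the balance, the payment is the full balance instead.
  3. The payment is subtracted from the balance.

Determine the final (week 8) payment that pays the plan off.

Week 1: $2,463.49 +$29.56 interest = $2,493.05; pay $327.79 → $2,165.26
Week 2: $2,165.26 +$25.98 interest = $2,191.24; pay $327.79 → $1,863.45
Week 3: $1,863.45 +$22.36 interest = $1,885.81; pay $327.79 → $1,558.02
Week 4: $1,558.02 +$18.69 interest = $1,576.71; pay $327.79 → $1,248.92
Week 5: $1,248.92 +$14.98 interest = $1,263.90; pay $327.79 → $936.11
Week 6: $936.11 +$11.23 interest = $947.34; pay $327.79 → $619.55
Week 7: $619.55 +$7.43 interest = $626.98; pay $327.79 → $299.19
Week 8: $299.19 +$3.59 interest = $302.78; pay $302.78 → $0.00

$302.78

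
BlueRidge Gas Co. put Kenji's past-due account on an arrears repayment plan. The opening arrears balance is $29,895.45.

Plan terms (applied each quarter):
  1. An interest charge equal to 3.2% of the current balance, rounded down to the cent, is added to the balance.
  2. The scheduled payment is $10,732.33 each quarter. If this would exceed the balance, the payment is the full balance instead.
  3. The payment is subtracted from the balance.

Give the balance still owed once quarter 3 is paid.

$0.00

Quarter 1: opening $29,895.45; interest $956.65 → $30,852.10; payment $10,732.33; balance $20,119.77
Quarter 2: opening $20,119.77; interest $643.83 → $20,763.60; payment $10,732.33; balance $10,031.27
Quarter 3: opening $10,031.27; interest $321.00 → $10,352.27; payment $10,352.27; balance $0.00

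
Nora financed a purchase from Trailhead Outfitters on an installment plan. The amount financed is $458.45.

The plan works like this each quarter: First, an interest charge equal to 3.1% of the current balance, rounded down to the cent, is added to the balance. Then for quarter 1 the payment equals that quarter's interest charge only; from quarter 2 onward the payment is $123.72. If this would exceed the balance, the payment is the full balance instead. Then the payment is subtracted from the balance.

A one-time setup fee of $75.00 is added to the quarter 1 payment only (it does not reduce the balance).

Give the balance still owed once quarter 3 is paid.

Quarter 1: opening $458.45; interest $14.21 → $472.66; payment $14.21 (+ $75.00 fee); balance $458.45
Quarter 2: opening $458.45; interest $14.21 → $472.66; payment $123.72; balance $348.94
Quarter 3: opening $348.94; interest $10.81 → $359.75; payment $123.72; balance $236.03

$236.03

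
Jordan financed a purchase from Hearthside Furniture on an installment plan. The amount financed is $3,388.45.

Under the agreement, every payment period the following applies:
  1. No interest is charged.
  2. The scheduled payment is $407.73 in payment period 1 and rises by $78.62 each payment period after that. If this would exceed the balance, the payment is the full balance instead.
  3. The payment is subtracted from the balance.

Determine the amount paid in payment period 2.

Payment period 1: opening $3,388.45; payment $407.73; balance $2,980.72
Payment period 2: opening $2,980.72; payment $486.35; balance $2,494.37

$486.35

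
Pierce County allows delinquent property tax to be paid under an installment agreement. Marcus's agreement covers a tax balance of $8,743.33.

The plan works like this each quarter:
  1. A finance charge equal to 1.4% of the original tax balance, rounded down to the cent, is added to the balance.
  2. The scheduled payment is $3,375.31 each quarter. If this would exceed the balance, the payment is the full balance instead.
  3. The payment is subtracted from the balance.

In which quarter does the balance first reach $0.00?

3

Quarter 1: opening $8,743.33; interest $122.40 → $8,865.73; payment $3,375.31; balance $5,490.42
Quarter 2: opening $5,490.42; interest $122.40 → $5,612.82; payment $3,375.31; balance $2,237.51
Quarter 3: opening $2,237.51; interest $122.40 → $2,359.91; payment $2,359.91; balance $0.00
Balance reaches $0.00 in quarter 3.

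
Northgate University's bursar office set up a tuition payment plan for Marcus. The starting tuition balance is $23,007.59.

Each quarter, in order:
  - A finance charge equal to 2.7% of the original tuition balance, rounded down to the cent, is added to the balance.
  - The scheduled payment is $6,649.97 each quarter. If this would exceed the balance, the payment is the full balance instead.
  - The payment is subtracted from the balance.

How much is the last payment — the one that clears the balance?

$5,542.48

Quarter 1: $23,007.59 +$621.20 interest = $23,628.79; pay $6,649.97 → $16,978.82
Quarter 2: $16,978.82 +$621.20 interest = $17,600.02; pay $6,649.97 → $10,950.05
Quarter 3: $10,950.05 +$621.20 interest = $11,571.25; pay $6,649.97 → $4,921.28
Quarter 4: $4,921.28 +$621.20 interest = $5,542.48; pay $5,542.48 → $0.00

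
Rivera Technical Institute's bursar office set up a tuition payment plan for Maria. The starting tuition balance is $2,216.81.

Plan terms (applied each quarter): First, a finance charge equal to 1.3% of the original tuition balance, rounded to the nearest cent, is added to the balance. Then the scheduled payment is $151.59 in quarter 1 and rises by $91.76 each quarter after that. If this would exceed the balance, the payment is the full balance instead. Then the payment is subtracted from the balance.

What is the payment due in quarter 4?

$426.87

Quarter 1: opening $2,216.81; interest $28.82 → $2,245.63; payment $151.59; balance $2,094.04
Quarter 2: opening $2,094.04; interest $28.82 → $2,122.86; payment $243.35; balance $1,879.51
Quarter 3: opening $1,879.51; interest $28.82 → $1,908.33; payment $335.11; balance $1,573.22
Quarter 4: opening $1,573.22; interest $28.82 → $1,602.04; payment $426.87; balance $1,175.17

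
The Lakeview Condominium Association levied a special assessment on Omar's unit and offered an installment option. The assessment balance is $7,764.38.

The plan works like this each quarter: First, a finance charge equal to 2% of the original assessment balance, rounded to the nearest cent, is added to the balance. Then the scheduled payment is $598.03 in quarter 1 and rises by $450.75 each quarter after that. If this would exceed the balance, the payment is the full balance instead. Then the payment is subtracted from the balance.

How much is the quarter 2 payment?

$1,048.78

Quarter 1: opening $7,764.38; interest $155.29 → $7,919.67; payment $598.03; balance $7,321.64
Quarter 2: opening $7,321.64; interest $155.29 → $7,476.93; payment $1,048.78; balance $6,428.15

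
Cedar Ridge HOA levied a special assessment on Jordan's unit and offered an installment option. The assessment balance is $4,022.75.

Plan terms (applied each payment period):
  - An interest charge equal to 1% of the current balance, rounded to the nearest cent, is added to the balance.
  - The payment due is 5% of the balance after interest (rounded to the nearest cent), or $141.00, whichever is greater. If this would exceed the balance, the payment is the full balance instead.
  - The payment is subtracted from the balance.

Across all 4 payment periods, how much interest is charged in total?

# | Opening | Interest | Payment | End bal
1 | $4,022.75 | $40.23 | $203.15 | $3,859.83
2 | $3,859.83 | $38.60 | $194.92 | $3,703.51
3 | $3,703.51 | $37.04 | $187.03 | $3,553.52
4 | $3,553.52 | $35.54 | $179.45 | $3,409.61
Total interest: $40.23 + $38.60 + $37.04 + $35.54 = $151.41

$151.41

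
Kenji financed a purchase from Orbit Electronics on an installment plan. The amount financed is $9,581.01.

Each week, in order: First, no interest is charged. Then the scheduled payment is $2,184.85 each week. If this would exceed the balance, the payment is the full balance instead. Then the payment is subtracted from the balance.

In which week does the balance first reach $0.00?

Week 1: opening $9,581.01; payment $2,184.85; balance $7,396.16
Week 2: opening $7,396.16; payment $2,184.85; balance $5,211.31
Week 3: opening $5,211.31; payment $2,184.85; balance $3,026.46
Week 4: opening $3,026.46; payment $2,184.85; balance $841.61
Week 5: opening $841.61; payment $841.61; balance $0.00
Balance reaches $0.00 in week 5.

5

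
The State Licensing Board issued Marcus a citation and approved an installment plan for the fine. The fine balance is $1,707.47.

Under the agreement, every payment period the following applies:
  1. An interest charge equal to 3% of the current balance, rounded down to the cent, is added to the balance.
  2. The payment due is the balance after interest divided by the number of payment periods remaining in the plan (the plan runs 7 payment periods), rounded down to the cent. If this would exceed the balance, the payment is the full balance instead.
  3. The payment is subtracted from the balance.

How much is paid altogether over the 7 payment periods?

$1,925.09

Payment period 1: opening $1,707.47; interest $51.22 → $1,758.69; payment $251.24; balance $1,507.45
Payment period 2: opening $1,507.45; interest $45.22 → $1,552.67; payment $258.77; balance $1,293.90
Payment period 3: opening $1,293.90; interest $38.81 → $1,332.71; payment $266.54; balance $1,066.17
Payment period 4: opening $1,066.17; interest $31.98 → $1,098.15; payment $274.53; balance $823.62
Payment period 5: opening $823.62; interest $24.70 → $848.32; payment $282.77; balance $565.55
Payment period 6: opening $565.55; interest $16.96 → $582.51; payment $291.25; balance $291.26
Payment period 7: opening $291.26; interest $8.73 → $299.99; payment $299.99; balance $0.00
Total paid: $1,925.09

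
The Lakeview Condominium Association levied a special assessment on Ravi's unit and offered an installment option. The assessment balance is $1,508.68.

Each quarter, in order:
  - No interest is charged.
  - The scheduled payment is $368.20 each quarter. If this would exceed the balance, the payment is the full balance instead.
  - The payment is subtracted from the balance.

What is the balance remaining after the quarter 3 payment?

$404.08

Quarter 1: opening $1,508.68; payment $368.20; balance $1,140.48
Quarter 2: opening $1,140.48; payment $368.20; balance $772.28
Quarter 3: opening $772.28; payment $368.20; balance $404.08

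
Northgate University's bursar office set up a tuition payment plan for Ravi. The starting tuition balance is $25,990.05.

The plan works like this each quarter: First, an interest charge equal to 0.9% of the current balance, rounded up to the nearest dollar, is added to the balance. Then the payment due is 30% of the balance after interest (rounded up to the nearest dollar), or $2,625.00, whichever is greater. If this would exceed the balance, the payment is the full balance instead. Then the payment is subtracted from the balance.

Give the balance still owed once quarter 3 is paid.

$9,157.05

# | Opening | Interest | Payment | End bal
1 | $25,990.05 | $234.00 | $7,868.00 | $18,356.05
2 | $18,356.05 | $166.00 | $5,557.00 | $12,965.05
3 | $12,965.05 | $117.00 | $3,925.00 | $9,157.05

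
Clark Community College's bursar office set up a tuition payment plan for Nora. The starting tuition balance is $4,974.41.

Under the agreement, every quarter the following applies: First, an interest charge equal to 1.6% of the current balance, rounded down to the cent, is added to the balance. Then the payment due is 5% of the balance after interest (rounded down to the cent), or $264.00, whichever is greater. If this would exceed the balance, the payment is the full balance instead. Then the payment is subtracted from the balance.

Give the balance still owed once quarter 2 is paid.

$4,602.64

Quarter 1: opening $4,974.41; interest $79.59 → $5,054.00; payment $264.00; balance $4,790.00
Quarter 2: opening $4,790.00; interest $76.64 → $4,866.64; payment $264.00; balance $4,602.64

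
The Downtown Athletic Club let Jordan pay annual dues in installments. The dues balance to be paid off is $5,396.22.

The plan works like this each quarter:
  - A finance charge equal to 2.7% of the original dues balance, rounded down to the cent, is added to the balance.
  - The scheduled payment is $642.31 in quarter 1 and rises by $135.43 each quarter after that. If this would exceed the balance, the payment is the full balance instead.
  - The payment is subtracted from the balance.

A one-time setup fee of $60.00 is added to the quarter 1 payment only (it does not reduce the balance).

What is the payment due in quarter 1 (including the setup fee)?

$702.31

Quarter 1: opening $5,396.22; interest $145.69 → $5,541.91; payment $642.31 (+ $60.00 fee); balance $4,899.60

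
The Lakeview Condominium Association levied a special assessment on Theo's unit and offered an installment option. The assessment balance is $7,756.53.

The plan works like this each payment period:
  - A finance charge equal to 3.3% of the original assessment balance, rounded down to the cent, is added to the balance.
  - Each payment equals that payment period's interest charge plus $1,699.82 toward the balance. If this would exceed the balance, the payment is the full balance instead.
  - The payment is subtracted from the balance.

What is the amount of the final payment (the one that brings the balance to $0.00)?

Payment period 1: $7,756.53 +$255.96 interest = $8,012.49; pay $1,955.78 → $6,056.71
Payment period 2: $6,056.71 +$255.96 interest = $6,312.67; pay $1,955.78 → $4,356.89
Payment period 3: $4,356.89 +$255.96 interest = $4,612.85; pay $1,955.78 → $2,657.07
Payment period 4: $2,657.07 +$255.96 interest = $2,913.03; pay $1,955.78 → $957.25
Payment period 5: $957.25 +$255.96 interest = $1,213.21; pay $1,213.21 → $0.00

$1,213.21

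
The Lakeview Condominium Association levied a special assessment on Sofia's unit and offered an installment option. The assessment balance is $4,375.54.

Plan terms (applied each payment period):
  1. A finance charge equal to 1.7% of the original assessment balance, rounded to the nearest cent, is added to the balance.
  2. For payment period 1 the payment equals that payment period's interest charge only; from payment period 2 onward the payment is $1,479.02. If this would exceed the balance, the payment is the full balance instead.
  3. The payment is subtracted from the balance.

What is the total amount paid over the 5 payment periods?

Payment period 1: $4,375.54 +$74.38 interest = $4,449.92; pay $74.38 → $4,375.54
Payment period 2: $4,375.54 +$74.38 interest = $4,449.92; pay $1,479.02 → $2,970.90
Payment period 3: $2,970.90 +$74.38 interest = $3,045.28; pay $1,479.02 → $1,566.26
Payment period 4: $1,566.26 +$74.38 interest = $1,640.64; pay $1,479.02 → $161.62
Payment period 5: $161.62 +$74.38 interest = $236.00; pay $236.00 → $0.00
Total paid: $4,747.44

$4,747.44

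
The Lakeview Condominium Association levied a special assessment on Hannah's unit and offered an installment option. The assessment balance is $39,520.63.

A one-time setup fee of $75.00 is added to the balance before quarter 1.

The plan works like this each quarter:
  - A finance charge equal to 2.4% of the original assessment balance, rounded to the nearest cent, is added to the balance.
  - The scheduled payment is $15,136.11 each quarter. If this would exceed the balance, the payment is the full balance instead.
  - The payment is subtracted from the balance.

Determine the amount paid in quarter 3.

Quarter 1: opening $39,595.63; interest $948.50 → $40,544.13; payment $15,136.11; balance $25,408.02
Quarter 2: opening $25,408.02; interest $948.50 → $26,356.52; payment $15,136.11; balance $11,220.41
Quarter 3: opening $11,220.41; interest $948.50 → $12,168.91; payment $12,168.91; balance $0.00

$12,168.91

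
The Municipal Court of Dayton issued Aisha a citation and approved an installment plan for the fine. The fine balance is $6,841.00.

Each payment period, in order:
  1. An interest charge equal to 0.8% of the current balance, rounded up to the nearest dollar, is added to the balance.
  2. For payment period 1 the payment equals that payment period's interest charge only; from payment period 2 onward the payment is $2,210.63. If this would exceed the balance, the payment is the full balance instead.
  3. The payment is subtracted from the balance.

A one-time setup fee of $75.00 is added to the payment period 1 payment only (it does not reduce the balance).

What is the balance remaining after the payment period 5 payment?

$0.00

Payment period 1: opening $6,841.00; interest $55.00 → $6,896.00; payment $55.00 (+ $75.00 fee); balance $6,841.00
Payment period 2: opening $6,841.00; interest $55.00 → $6,896.00; payment $2,210.63; balance $4,685.37
Payment period 3: opening $4,685.37; interest $38.00 → $4,723.37; payment $2,210.63; balance $2,512.74
Payment period 4: opening $2,512.74; interest $21.00 → $2,533.74; payment $2,210.63; balance $323.11
Payment period 5: opening $323.11; interest $3.00 → $326.11; payment $326.11; balance $0.00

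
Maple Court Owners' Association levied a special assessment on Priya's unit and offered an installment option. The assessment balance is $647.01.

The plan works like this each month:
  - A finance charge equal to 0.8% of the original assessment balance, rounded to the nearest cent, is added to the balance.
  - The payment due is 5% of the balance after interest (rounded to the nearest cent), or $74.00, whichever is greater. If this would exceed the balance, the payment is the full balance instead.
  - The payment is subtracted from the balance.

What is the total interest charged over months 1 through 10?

$51.80

# | Opening | Interest | Payment | End bal
1 | $647.01 | $5.18 | $74.00 | $578.19
2 | $578.19 | $5.18 | $74.00 | $509.37
3 | $509.37 | $5.18 | $74.00 | $440.55
4 | $440.55 | $5.18 | $74.00 | $371.73
5 | $371.73 | $5.18 | $74.00 | $302.91
6 | $302.91 | $5.18 | $74.00 | $234.09
7 | $234.09 | $5.18 | $74.00 | $165.27
8 | $165.27 | $5.18 | $74.00 | $96.45
9 | $96.45 | $5.18 | $74.00 | $27.63
10 | $27.63 | $5.18 | $32.81 | $0.00
Total interest: $5.18 + $5.18 + $5.18 + $5.18 + $5.18 + $5.18 + $5.18 + $5.18 + $5.18 + $5.18 = $51.80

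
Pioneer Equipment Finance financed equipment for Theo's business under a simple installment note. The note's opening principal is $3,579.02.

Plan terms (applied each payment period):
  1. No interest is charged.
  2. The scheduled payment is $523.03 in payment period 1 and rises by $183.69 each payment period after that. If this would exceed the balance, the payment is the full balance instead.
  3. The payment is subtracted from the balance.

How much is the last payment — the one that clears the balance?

Payment period 1: opening $3,579.02; payment $523.03; balance $3,055.99
Payment period 2: opening $3,055.99; payment $706.72; balance $2,349.27
Payment period 3: opening $2,349.27; payment $890.41; balance $1,458.86
Payment period 4: opening $1,458.86; payment $1,074.10; balance $384.76
Payment period 5: opening $384.76; payment $384.76; balance $0.00

$384.76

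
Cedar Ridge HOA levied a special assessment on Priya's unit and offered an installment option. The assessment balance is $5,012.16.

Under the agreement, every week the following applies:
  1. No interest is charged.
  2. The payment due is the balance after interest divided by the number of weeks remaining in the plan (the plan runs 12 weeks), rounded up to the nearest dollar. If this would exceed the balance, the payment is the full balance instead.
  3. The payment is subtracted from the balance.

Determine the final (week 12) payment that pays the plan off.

# | Opening | Payment | End bal
1 | $5,012.16 | $418.00 | $4,594.16
2 | $4,594.16 | $418.00 | $4,176.16
3 | $4,176.16 | $418.00 | $3,758.16
4 | $3,758.16 | $418.00 | $3,340.16
5 | $3,340.16 | $418.00 | $2,922.16
6 | $2,922.16 | $418.00 | $2,504.16
7 | $2,504.16 | $418.00 | $2,086.16
8 | $2,086.16 | $418.00 | $1,668.16
9 | $1,668.16 | $418.00 | $1,250.16
10 | $1,250.16 | $417.00 | $833.16
11 | $833.16 | $417.00 | $416.16
12 | $416.16 | $416.16 | $0.00

$416.16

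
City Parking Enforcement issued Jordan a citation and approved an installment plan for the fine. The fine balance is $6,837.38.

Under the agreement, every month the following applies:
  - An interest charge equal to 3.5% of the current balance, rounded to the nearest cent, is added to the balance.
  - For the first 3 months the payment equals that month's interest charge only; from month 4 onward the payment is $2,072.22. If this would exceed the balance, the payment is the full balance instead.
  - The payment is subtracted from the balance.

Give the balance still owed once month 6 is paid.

$1,143.95

Month 1: opening $6,837.38; interest $239.31 → $7,076.69; payment $239.31; balance $6,837.38
Month 2: opening $6,837.38; interest $239.31 → $7,076.69; payment $239.31; balance $6,837.38
Month 3: opening $6,837.38; interest $239.31 → $7,076.69; payment $239.31; balance $6,837.38
Month 4: opening $6,837.38; interest $239.31 → $7,076.69; payment $2,072.22; balance $5,004.47
Month 5: opening $5,004.47; interest $175.16 → $5,179.63; payment $2,072.22; balance $3,107.41
Month 6: opening $3,107.41; interest $108.76 → $3,216.17; payment $2,072.22; balance $1,143.95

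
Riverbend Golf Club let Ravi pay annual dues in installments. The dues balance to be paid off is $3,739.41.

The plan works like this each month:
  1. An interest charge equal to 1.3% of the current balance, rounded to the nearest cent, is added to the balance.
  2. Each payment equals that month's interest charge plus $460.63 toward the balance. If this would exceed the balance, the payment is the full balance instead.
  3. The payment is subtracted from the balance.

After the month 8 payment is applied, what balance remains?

$54.37

Month 1: $3,739.41 +$48.61 interest = $3,788.02; pay $509.24 → $3,278.78
Month 2: $3,278.78 +$42.62 interest = $3,321.40; pay $503.25 → $2,818.15
Month 3: $2,818.15 +$36.64 interest = $2,854.79; pay $497.27 → $2,357.52
Month 4: $2,357.52 +$30.65 interest = $2,388.17; pay $491.28 → $1,896.89
Month 5: $1,896.89 +$24.66 interest = $1,921.55; pay $485.29 → $1,436.26
Month 6: $1,436.26 +$18.67 interest = $1,454.93; pay $479.30 → $975.63
Month 7: $975.63 +$12.68 interest = $988.31; pay $473.31 → $515.00
Month 8: $515.00 +$6.70 interest = $521.70; pay $467.33 → $54.37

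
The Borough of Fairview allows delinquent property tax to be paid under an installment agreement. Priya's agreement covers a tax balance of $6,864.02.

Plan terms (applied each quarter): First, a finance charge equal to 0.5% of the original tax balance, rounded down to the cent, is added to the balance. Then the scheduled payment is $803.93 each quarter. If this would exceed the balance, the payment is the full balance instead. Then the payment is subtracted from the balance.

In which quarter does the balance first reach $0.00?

9

Quarter 1: opening $6,864.02; interest $34.32 → $6,898.34; payment $803.93; balance $6,094.41
Quarter 2: opening $6,094.41; interest $34.32 → $6,128.73; payment $803.93; balance $5,324.80
Quarter 3: opening $5,324.80; interest $34.32 → $5,359.12; payment $803.93; balance $4,555.19
Quarter 4: opening $4,555.19; interest $34.32 → $4,589.51; payment $803.93; balance $3,785.58
Quarter 5: opening $3,785.58; interest $34.32 → $3,819.90; payment $803.93; balance $3,015.97
Quarter 6: opening $3,015.97; interest $34.32 → $3,050.29; payment $803.93; balance $2,246.36
Quarter 7: opening $2,246.36; interest $34.32 → $2,280.68; payment $803.93; balance $1,476.75
Quarter 8: opening $1,476.75; interest $34.32 → $1,511.07; payment $803.93; balance $707.14
Quarter 9: opening $707.14; interest $34.32 → $741.46; payment $741.46; balance $0.00
Balance reaches $0.00 in quarter 9.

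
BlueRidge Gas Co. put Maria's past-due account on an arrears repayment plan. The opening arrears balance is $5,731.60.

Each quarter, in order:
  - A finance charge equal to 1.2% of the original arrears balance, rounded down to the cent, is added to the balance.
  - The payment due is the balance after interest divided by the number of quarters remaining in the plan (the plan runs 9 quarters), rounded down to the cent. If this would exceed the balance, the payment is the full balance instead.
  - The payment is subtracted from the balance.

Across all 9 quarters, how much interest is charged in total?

Quarter 1: opening $5,731.60; interest $68.77 → $5,800.37; payment $644.48; balance $5,155.89
Quarter 2: opening $5,155.89; interest $68.77 → $5,224.66; payment $653.08; balance $4,571.58
Quarter 3: opening $4,571.58; interest $68.77 → $4,640.35; payment $662.90; balance $3,977.45
Quarter 4: opening $3,977.45; interest $68.77 → $4,046.22; payment $674.37; balance $3,371.85
Quarter 5: opening $3,371.85; interest $68.77 → $3,440.62; payment $688.12; balance $2,752.50
Quarter 6: opening $2,752.50; interest $68.77 → $2,821.27; payment $705.31; balance $2,115.96
Quarter 7: opening $2,115.96; interest $68.77 → $2,184.73; payment $728.24; balance $1,456.49
Quarter 8: opening $1,456.49; interest $68.77 → $1,525.26; payment $762.63; balance $762.63
Quarter 9: opening $762.63; interest $68.77 → $831.40; payment $831.40; balance $0.00
Total interest: $68.77 + $68.77 + $68.77 + $68.77 + $68.77 + $68.77 + $68.77 + $68.77 + $68.77 = $618.93

$618.93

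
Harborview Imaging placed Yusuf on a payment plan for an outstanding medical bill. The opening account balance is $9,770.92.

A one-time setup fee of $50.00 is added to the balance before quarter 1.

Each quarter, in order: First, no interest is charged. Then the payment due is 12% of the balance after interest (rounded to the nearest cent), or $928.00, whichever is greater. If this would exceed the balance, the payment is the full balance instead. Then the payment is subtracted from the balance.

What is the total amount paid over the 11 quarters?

$9,820.92

Quarter 1: $9,820.92 − $1,178.51 → $8,642.41
Quarter 2: $8,642.41 − $1,037.09 → $7,605.32
Quarter 3: $7,605.32 − $928.00 → $6,677.32
Quarter 4: $6,677.32 − $928.00 → $5,749.32
Quarter 5: $5,749.32 − $928.00 → $4,821.32
Quarter 6: $4,821.32 − $928.00 → $3,893.32
Quarter 7: $3,893.32 − $928.00 → $2,965.32
Quarter 8: $2,965.32 − $928.00 → $2,037.32
Quarter 9: $2,037.32 − $928.00 → $1,109.32
Quarter 10: $1,109.32 − $928.00 → $181.32
Quarter 11: $181.32 − $181.32 → $0.00
Total paid: $9,820.92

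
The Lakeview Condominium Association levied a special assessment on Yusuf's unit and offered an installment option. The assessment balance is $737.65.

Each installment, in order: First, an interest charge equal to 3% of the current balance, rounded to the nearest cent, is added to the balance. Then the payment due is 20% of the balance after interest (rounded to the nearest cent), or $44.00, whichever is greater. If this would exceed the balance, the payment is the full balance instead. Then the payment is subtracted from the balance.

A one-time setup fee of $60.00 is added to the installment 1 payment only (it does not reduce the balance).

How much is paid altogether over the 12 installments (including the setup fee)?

$907.67

Installment 1: $737.65 +$22.13 interest = $759.78; pay $151.96 (+ $60.00 fee) → $607.82
Installment 2: $607.82 +$18.23 interest = $626.05; pay $125.21 → $500.84
Installment 3: $500.84 +$15.03 interest = $515.87; pay $103.17 → $412.70
Installment 4: $412.70 +$12.38 interest = $425.08; pay $85.02 → $340.06
Installment 5: $340.06 +$10.20 interest = $350.26; pay $70.05 → $280.21
Installment 6: $280.21 +$8.41 interest = $288.62; pay $57.72 → $230.90
Installment 7: $230.90 +$6.93 interest = $237.83; pay $47.57 → $190.26
Installment 8: $190.26 +$5.71 interest = $195.97; pay $44.00 → $151.97
Installment 9: $151.97 +$4.56 interest = $156.53; pay $44.00 → $112.53
Installment 10: $112.53 +$3.38 interest = $115.91; pay $44.00 → $71.91
Installment 11: $71.91 +$2.16 interest = $74.07; pay $44.00 → $30.07
Installment 12: $30.07 +$0.90 interest = $30.97; pay $30.97 → $0.00
Total paid: $907.67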